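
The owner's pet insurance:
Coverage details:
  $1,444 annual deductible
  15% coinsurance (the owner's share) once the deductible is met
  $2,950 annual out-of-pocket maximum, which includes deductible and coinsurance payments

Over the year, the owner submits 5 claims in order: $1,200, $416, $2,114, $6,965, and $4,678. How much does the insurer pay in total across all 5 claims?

Bill 1, $1,200: entire amount goes to the deductible. Cost to owner: $1,200. OOP to date $1,200. Plan pays $1,200 − $1,200 = $0.
Bill 2, $416: deductible takes $244, $172 remains; 15% of $172 = $25.80. Owner owes $269.80 (running OOP $1,469.80). Plan pays $416 − $269.80 = $146.20.
Bill 3, $2,114: deductible met; 15% of $2,114 = $317.10. Owner pays $317.10; OOP now $1,786.90. Plan pays $2,114 − $317.10 = $1,796.90.
Bill 4, $6,965: deductible met; 15% of $6,965 = $1,044.75. Owner pays $1,044.75; OOP now $2,831.65. Plan pays $6,965 − $1,044.75 = $5,920.25.
Bill 5, $4,678: deductible met; 15% of $4,678 = $701.70. OOP would hit $3,533.35 > $2,950, so the cap limits the owner to $2,950 − $2,831.65 = $118.35. Plan pays $4,678 − $118.35 = $4,559.65.
Insurer total = bills − owner's total = $15,373 − $2,950 = $12,423.

$12,423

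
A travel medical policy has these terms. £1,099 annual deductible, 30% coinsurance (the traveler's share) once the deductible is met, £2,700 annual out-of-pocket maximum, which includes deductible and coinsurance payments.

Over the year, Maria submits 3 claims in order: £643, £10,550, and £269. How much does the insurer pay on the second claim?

Claim 1 — £643: entire amount goes to the deductible. Traveler owes £643 (running OOP £643). Insurer: £643 − £643 = £0.
Claim 2 — £10,550: £456 finishes the deductible; £10,094 goes to coinsurance; 30% of £10,094 = £3,028.20. Together that's £456 + £3,028.20 = £3,484.20. Adding that to £643 gives £4,127.20, past the £2,700 cap; traveler pays only £2,700 − £643 = £2,057. Insurer: £10,550 − £2,057 = £8,493.

£8,493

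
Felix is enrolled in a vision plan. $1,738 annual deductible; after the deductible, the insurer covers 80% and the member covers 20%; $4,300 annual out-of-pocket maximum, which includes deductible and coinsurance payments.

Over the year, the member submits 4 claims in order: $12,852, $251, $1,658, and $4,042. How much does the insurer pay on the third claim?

$1,369

#1 ($12,852): $1,738 finishes the deductible; $11,114 goes to coinsurance; coinsurance $11,114 × 20% = $2,222.80. Member owes $3,960.80 (running OOP $3,960.80). Plan pays $12,852 − $3,960.80 = $8,891.20.
#2 ($251): 20% coinsurance on $251 = $50.20. Member owes $50.20 (running OOP $4,011). Insurer: $251 − $50.20 = $200.80.
#3 ($1,658): deductible met; 20% of $1,658 = $331.60. That would push OOP to $4,342.60, over the $4,300 cap, so member pays $4,300 − $4,011 = $289. Insurer: $1,658 − $289 = $1,369.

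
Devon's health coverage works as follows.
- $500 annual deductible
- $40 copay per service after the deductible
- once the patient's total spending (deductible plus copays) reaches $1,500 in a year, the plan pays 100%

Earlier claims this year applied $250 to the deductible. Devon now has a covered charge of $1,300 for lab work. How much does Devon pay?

$290

$250 of the $500 deductible is already met, leaving $250.
That leaves $1,300 − $250 = $1,050 for the copay.
Copay on this service: $40.
That puts the patient's cost at $250 + $40 = $290 before any cap.
Year-to-date out-of-pocket becomes $250 + $290 = $540, still under the $1,500 maximum, so no cap applies.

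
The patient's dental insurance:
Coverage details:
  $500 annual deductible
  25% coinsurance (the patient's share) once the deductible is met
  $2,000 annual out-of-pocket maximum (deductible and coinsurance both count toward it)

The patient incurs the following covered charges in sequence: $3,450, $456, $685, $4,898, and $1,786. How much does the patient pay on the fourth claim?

$477.25

#1 ($3,450): $500 finishes the deductible; $2,950 goes to coinsurance; 25% of $2,950 = $737.50. Patient owes $1,237.50 (running OOP $1,237.50).
#2 ($456): 25% coinsurance on $456 = $114. Patient owes $114 (running OOP $1,351.50).
#3 ($685): deductible met; 25% of $685 = $171.25. Cost to patient: $171.25. OOP to date $1,522.75.
#4 ($4,898): deductible met; 25% of $4,898 = $1,224.50. That would push OOP to $2,747.25, over the $2,000 cap, so patient pays $2,000 − $1,522.75 = $477.25.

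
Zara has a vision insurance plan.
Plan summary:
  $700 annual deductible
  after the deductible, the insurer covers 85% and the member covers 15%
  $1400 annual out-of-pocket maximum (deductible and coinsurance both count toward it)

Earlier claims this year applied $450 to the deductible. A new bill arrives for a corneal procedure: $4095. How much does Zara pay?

Remaining deductible: $700 − $450 = $250.
After the $250 deductible portion, $4095 − $250 = $3845 is subject to coinsurance.
Member's 15% share of $3845 is $576.75.
That puts the member's cost at $250 + $576.75 = $826.75 before any cap.
Year-to-date out-of-pocket becomes $450 + $826.75 = $1276.75, still under the $1400 maximum, so no cap applies.

$826.75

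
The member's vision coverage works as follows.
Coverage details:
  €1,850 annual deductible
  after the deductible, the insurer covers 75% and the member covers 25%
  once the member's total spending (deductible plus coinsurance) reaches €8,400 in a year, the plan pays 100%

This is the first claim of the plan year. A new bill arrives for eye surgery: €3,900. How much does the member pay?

The full €1,850 deductible is still open; €1,850 of this bill applies to it.
That leaves €3,900 − €1,850 = €2,050 for coinsurance.
25% of €2,050 = €512.50 falls to the member.
That puts the member's cost at €1,850 + €512.50 = €2,362.50 before any cap.
Cumulative spending €0 + €2,362.50 = €2,362.50 stays under the €8,400 maximum.

€2,362.50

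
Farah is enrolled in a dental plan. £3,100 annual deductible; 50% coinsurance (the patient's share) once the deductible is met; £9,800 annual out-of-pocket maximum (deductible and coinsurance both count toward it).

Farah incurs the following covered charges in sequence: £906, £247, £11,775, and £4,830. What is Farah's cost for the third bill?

#1 (£906): fully absorbed by the deductible. Patient pays £906; OOP now £906.
#2 (£247): entire amount goes to the deductible. Patient pays £247; OOP now £1,153.
#3 (£11,775): £1,947 to deductible, leaving £9,828; coinsurance £9,828 × 50% = £4,914. Cost to patient: £6,861. OOP to date £8,014.

£6,861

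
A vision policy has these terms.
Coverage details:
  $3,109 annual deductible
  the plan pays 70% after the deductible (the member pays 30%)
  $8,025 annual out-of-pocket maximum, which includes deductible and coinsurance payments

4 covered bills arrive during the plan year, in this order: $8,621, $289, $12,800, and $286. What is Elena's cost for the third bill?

Claim 1 ($8,621): $3,109 finishes the deductible; $5,512 goes to coinsurance; coinsurance $5,512 × 30% = $1,653.60. Member owes $4,762.60 (running OOP $4,762.60).
Claim 2 ($289): 30% coinsurance on $289 = $86.70. Member owes $86.70 (running OOP $4,849.30).
Claim 3 ($12,800): deductible met; 30% of $12,800 = $3,840. That would push OOP to $8,689.30, over the $8,025 cap, so member pays $8,025 − $4,849.30 = $3,175.70.

$3,175.70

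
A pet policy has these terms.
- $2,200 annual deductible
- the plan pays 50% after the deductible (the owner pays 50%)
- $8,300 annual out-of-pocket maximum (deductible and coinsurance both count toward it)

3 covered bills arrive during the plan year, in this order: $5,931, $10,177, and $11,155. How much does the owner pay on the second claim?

#1 ($5,931): deductible takes $2,200, $3,731 remains; 50% of $3,731 = $1,865.50. Owner pays $4,065.50; OOP now $4,065.50.
#2 ($10,177): 50% coinsurance on $10,177 = $5,088.50. Adding that to $4,065.50 gives $9,154, past the $8,300 cap; owner pays only $8,300 − $4,065.50 = $4,234.50.

$4,234.50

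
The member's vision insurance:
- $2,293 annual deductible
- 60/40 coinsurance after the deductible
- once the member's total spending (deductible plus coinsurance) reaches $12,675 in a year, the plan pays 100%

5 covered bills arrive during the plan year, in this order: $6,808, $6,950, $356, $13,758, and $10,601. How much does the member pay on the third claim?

$142.40

#1 ($6,808): $2,293 finishes the deductible; $4,515 goes to coinsurance; member's 40% is $1,806. Cost to member: $4,099. OOP to date $4,099.
#2 ($6,950): deductible already satisfied, so member's share is 40% × $6,950 = $2,780. Cost to member: $2,780. OOP to date $6,879.
#3 ($356): 40% coinsurance on $356 = $142.40. Cost to member: $142.40. OOP to date $7,021.40.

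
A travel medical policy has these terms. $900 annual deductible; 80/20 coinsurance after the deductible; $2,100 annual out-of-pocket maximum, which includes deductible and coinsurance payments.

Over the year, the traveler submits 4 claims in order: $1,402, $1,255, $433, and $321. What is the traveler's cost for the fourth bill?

Claim 1 — $1,402: $900 to deductible, leaving $502; coinsurance $502 × 20% = $100.40. Traveler pays $1,000.40; OOP now $1,000.40.
Claim 2 — $1,255: deductible already satisfied, so traveler's share is 20% × $1,255 = $251. Traveler pays $251; OOP now $1,251.40.
Claim 3 — $433: deductible met; 20% of $433 = $86.60. Traveler pays $86.60; OOP now $1,338.
Claim 4 — $321: 20% coinsurance on $321 = $64.20. Traveler pays $64.20; OOP now $1,402.20.

$64.20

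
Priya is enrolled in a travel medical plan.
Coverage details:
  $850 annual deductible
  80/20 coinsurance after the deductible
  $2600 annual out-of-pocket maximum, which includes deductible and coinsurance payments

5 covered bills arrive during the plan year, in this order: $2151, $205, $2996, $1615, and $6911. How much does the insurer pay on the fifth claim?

$6384.40

Claim 1 ($2151): $850 finishes the deductible; $1301 goes to coinsurance; traveler's 20% is $260.20. Traveler pays $1110.20; OOP now $1110.20. Insurer: $2151 − $1110.20 = $1040.80.
Claim 2 ($205): 20% coinsurance on $205 = $41. Traveler owes $41 (running OOP $1151.20). Insurer: $205 − $41 = $164.
Claim 3 ($2996): deductible already satisfied, so traveler's share is 20% × $2996 = $599.20. Traveler owes $599.20 (running OOP $1750.40). Plan pays $2996 − $599.20 = $2396.80.
Claim 4 ($1615): deductible met; 20% of $1615 = $323. Traveler owes $323 (running OOP $2073.40). Insurer: $1615 − $323 = $1292.
Claim 5 ($6911): 20% coinsurance on $6911 = $1382.20. That would push OOP to $3455.60, over the $2600 cap, so traveler pays $2600 − $2073.40 = $526.60. Plan pays $6911 − $526.60 = $6384.40.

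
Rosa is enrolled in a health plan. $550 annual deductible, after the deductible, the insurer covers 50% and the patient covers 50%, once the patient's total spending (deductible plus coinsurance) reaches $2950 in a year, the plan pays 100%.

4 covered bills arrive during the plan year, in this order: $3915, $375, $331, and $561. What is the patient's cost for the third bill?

$165.50

Claim 1 — $3915: deductible takes $550, $3365 remains; 50% of $3365 = $1682.50. Patient owes $2232.50 (running OOP $2232.50).
Claim 2 — $375: deductible already satisfied, so patient's share is 50% × $375 = $187.50. Cost to patient: $187.50. OOP to date $2420.
Claim 3 — $331: 50% coinsurance on $331 = $165.50. Patient pays $165.50; OOP now $2585.50.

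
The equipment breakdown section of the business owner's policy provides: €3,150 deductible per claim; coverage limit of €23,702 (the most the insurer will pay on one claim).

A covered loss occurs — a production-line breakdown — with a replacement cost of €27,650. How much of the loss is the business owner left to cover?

After the deductible, €27,650 − €3,150 = €24,500 remains.
€24,500 exceeds the €23,702 limit, so the insurer pays the limit: €23,702.
The business owner bears the rest of the original loss: €27,650 − €23,702 = €3,948.

€3,948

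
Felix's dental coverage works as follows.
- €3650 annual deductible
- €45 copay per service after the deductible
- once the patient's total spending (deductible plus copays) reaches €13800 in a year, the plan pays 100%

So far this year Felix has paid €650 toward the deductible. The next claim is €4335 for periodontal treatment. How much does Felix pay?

€3045

Remaining deductible: €3650 − €650 = €3000.
The remaining €1335 (= €4335 − €3000) moves to the copay.
Copay on this service: €45.
So the patient owes €3000 + €45 = €3045 before any cap.
Total out-of-pocket so far would be €650 + €3045 = €3695, below the €13800 cap — no reduction.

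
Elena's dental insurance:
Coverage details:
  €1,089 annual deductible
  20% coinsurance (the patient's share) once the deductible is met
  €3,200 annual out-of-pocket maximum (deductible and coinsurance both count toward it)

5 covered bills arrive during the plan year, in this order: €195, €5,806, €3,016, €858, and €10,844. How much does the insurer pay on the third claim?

€2,412.80

#1 (€195): fully absorbed by the deductible. Patient owes €195 (running OOP €195). Insurer: €195 − €195 = €0.
#2 (€5,806): €894 to deductible, leaving €4,912; coinsurance €4,912 × 20% = €982.40. Cost to patient: €1,876.40. OOP to date €2,071.40. Insurer: €5,806 − €1,876.40 = €3,929.60.
#3 (€3,016): 20% coinsurance on €3,016 = €603.20. Patient owes €603.20 (running OOP €2,674.60). Insurer: €3,016 − €603.20 = €2,412.80.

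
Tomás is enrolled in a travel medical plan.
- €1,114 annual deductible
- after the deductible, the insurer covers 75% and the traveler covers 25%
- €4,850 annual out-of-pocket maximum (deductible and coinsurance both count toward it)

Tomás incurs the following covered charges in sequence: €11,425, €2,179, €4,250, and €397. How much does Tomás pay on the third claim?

Claim 1 (€11,425): deductible takes €1,114, €10,311 remains; 25% of €10,311 = €2,577.75. Traveler pays €3,691.75; OOP now €3,691.75.
Claim 2 (€2,179): deductible met; 25% of €2,179 = €544.75. Traveler pays €544.75; OOP now €4,236.50.
Claim 3 (€4,250): deductible met; 25% of €4,250 = €1,062.50. That would push OOP to €5,299, over the €4,850 cap, so traveler pays €4,850 − €4,236.50 = €613.50.

€613.50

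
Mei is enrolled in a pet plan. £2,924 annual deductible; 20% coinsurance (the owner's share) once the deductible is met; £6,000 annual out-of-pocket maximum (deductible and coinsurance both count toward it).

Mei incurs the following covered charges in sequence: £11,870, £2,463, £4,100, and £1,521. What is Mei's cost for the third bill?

£794.20

Claim 1 — £11,870: £2,924 finishes the deductible; £8,946 goes to coinsurance; owner's 20% is £1,789.20. Owner pays £4,713.20; OOP now £4,713.20.
Claim 2 — £2,463: deductible already satisfied, so owner's share is 20% × £2,463 = £492.60. Cost to owner: £492.60. OOP to date £5,205.80.
Claim 3 — £4,100: deductible already satisfied, so owner's share is 20% × £4,100 = £820. That would push OOP to £6,025.80, over the £6,000 cap, so owner pays £6,000 − £5,205.80 = £794.20.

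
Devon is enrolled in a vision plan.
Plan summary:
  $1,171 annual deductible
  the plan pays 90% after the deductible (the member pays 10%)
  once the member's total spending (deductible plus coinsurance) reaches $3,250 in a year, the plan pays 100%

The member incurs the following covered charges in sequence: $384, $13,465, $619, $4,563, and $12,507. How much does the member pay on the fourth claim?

$456.30

Claim 1 ($384): entire amount goes to the deductible. Member pays $384; OOP now $384.
Claim 2 ($13,465): deductible takes $787, $12,678 remains; 10% of $12,678 = $1,267.80. Member owes $2,054.80 (running OOP $2,438.80).
Claim 3 ($619): deductible already satisfied, so member's share is 10% × $619 = $61.90. Cost to member: $61.90. OOP to date $2,500.70.
Claim 4 ($4,563): 10% coinsurance on $4,563 = $456.30. Member pays $456.30; OOP now $2,957.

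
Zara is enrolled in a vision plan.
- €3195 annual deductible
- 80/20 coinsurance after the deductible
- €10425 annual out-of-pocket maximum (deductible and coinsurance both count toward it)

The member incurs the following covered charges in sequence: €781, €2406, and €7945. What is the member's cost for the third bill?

Claim 1 (€781): fully absorbed by the deductible. Cost to member: €781. OOP to date €781.
Claim 2 (€2406): entire amount goes to the deductible. Member pays €2406; OOP now €3187.
Claim 3 (€7945): €8 to deductible, leaving €7937; coinsurance €7937 × 20% = €1587.40. Cost to member: €1595.40. OOP to date €4782.40.

€1595.40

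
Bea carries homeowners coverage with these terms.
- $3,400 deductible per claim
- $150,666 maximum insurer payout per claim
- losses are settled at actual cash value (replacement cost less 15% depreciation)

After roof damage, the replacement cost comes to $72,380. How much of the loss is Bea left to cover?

$14,257

At 15% depreciation, ACV = $72,380 − $10,857 = $61,523.
Less the $3,400 deductible: $61,523 − $3,400 = $58,123.
$58,123 is within the $150,666 limit, so the insurer pays $58,123.
The homeowner bears the rest of the original loss: $72,380 − $58,123 = $14,257.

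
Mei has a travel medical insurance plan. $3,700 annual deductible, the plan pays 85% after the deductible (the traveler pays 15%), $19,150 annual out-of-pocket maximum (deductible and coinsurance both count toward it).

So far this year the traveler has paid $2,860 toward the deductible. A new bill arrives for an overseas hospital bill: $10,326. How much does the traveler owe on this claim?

$2,262.90

Deductible still to meet: $3,700 − $2,860 = $840.
That leaves $10,326 − $840 = $9,486 for coinsurance.
Coinsurance: $9,486 × 15% = $1,422.90.
So the traveler owes $840 + $1,422.90 = $2,262.90 before any cap.
Total out-of-pocket so far would be $2,860 + $2,262.90 = $5,122.90, below the $19,150 cap — no reduction.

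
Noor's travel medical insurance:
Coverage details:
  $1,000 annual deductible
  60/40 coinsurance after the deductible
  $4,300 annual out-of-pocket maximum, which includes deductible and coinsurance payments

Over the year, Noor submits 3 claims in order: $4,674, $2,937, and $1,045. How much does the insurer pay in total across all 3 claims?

$4,593.60

Bill 1, $4,674: $1,000 finishes the deductible; $3,674 goes to coinsurance; coinsurance $3,674 × 40% = $1,469.60. Cost to traveler: $2,469.60. OOP to date $2,469.60. Plan pays $4,674 − $2,469.60 = $2,204.40.
Bill 2, $2,937: deductible met; 40% of $2,937 = $1,174.80. Cost to traveler: $1,174.80. OOP to date $3,644.40. Insurer: $2,937 − $1,174.80 = $1,762.20.
Bill 3, $1,045: deductible already satisfied, so traveler's share is 40% × $1,045 = $418. Traveler owes $418 (running OOP $4,062.40). Plan pays $1,045 − $418 = $627.
Insurer total: $2,204.40 + $1,762.20 + $627 = $4,593.60.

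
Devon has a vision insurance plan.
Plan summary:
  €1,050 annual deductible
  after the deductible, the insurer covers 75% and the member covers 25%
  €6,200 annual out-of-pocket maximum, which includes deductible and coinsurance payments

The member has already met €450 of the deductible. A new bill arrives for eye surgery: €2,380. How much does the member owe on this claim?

€1,045

€450 of the €1,050 deductible is already met, leaving €600.
That leaves €2,380 − €600 = €1,780 for coinsurance.
Coinsurance: €1,780 × 25% = €445.
So the member owes €600 + €445 = €1,045 before any cap.
Year-to-date out-of-pocket becomes €450 + €1,045 = €1,495, still under the €6,200 maximum, so no cap applies.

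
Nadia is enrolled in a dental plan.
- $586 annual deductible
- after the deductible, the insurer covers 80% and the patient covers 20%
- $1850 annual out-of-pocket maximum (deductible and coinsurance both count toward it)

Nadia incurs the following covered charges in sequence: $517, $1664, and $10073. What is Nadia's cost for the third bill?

Claim 1 — $517: all of it applies to the deductible. Cost to patient: $517. OOP to date $517.
Claim 2 — $1664: $69 to deductible, leaving $1595; 20% of $1595 = $319. Patient pays $388; OOP now $905.
Claim 3 — $10073: 20% coinsurance on $10073 = $2014.60. OOP would hit $2919.60 > $1850, so the cap limits the patient to $1850 − $905 = $945.

$945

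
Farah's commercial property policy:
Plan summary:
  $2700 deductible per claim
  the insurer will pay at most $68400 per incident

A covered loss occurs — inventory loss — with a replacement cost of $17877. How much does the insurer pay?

Subtract the deductible: $17877 − $2700 = $15177.
That's under the $68400 cap, so the insurer reimburses the full $15177.

$15177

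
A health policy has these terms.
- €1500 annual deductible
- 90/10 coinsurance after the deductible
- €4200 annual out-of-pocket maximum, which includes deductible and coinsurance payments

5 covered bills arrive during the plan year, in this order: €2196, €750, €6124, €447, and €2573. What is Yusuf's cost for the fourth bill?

€44.70

#1 (€2196): €1500 to deductible, leaving €696; patient's 10% is €69.60. Patient pays €1569.60; OOP now €1569.60.
#2 (€750): deductible already satisfied, so patient's share is 10% × €750 = €75. Patient owes €75 (running OOP €1644.60).
#3 (€6124): 10% coinsurance on €6124 = €612.40. Patient pays €612.40; OOP now €2257.
#4 (€447): deductible met; 10% of €447 = €44.70. Patient owes €44.70 (running OOP €2301.70).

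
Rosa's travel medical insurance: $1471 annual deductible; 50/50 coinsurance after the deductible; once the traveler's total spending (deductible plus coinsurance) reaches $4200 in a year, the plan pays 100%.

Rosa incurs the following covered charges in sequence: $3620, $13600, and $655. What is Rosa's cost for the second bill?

#1 ($3620): $1471 finishes the deductible; $2149 goes to coinsurance; 50% of $2149 = $1074.50. Traveler pays $2545.50; OOP now $2545.50.
#2 ($13600): deductible already satisfied, so traveler's share is 50% × $13600 = $6800. Adding that to $2545.50 gives $9345.50, past the $4200 cap; traveler pays only $4200 − $2545.50 = $1654.50.

$1654.50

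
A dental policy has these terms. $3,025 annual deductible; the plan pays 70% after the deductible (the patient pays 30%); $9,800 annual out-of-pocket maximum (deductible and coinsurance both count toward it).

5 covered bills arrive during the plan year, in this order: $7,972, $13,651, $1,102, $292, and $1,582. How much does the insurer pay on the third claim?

Claim 1 ($7,972): deductible takes $3,025, $4,947 remains; patient's 30% is $1,484.10. Patient owes $4,509.10 (running OOP $4,509.10). Plan pays $7,972 − $4,509.10 = $3,462.90.
Claim 2 ($13,651): deductible met; 30% of $13,651 = $4,095.30. Patient pays $4,095.30; OOP now $8,604.40. Plan pays $13,651 − $4,095.30 = $9,555.70.
Claim 3 ($1,102): deductible met; 30% of $1,102 = $330.60. Cost to patient: $330.60. OOP to date $8,935. Plan pays $1,102 − $330.60 = $771.40.

$771.40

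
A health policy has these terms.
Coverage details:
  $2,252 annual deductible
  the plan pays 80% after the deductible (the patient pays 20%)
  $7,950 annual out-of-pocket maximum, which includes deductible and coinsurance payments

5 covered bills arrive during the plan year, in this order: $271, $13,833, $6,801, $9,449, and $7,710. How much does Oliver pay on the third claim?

$1,360.20

Claim 1 ($271): fully absorbed by the deductible. Patient pays $271; OOP now $271.
Claim 2 ($13,833): deductible takes $1,981, $11,852 remains; 20% of $11,852 = $2,370.40. Patient pays $4,351.40; OOP now $4,622.40.
Claim 3 ($6,801): deductible met; 20% of $6,801 = $1,360.20. Patient pays $1,360.20; OOP now $5,982.60.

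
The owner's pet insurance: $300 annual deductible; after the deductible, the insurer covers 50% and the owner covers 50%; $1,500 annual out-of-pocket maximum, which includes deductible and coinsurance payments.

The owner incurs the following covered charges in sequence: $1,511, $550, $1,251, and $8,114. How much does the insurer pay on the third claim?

Claim 1 ($1,511): $300 finishes the deductible; $1,211 goes to coinsurance; owner's 50% is $605.50. Owner owes $905.50 (running OOP $905.50). Plan pays $1,511 − $905.50 = $605.50.
Claim 2 ($550): deductible already satisfied, so owner's share is 50% × $550 = $275. Owner pays $275; OOP now $1,180.50. Insurer: $550 − $275 = $275.
Claim 3 ($1,251): 50% coinsurance on $1,251 = $625.50. OOP would hit $1,806 > $1,500, so the cap limits the owner to $1,500 − $1,180.50 = $319.50. Plan pays $1,251 − $319.50 = $931.50.

$931.50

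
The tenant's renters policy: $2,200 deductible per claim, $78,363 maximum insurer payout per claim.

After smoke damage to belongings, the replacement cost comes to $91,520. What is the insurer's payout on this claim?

$78,363

Subtract the deductible: $91,520 − $2,200 = $89,320.
The $78,363 per-incident cap binds; insurer pays $78,363.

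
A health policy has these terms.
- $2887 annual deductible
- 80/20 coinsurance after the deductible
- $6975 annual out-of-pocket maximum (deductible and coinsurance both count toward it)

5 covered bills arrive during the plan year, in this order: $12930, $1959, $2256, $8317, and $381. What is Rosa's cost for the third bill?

$451.20

Claim 1 — $12930: $2887 finishes the deductible; $10043 goes to coinsurance; 20% of $10043 = $2008.60. Cost to patient: $4895.60. OOP to date $4895.60.
Claim 2 — $1959: deductible already satisfied, so patient's share is 20% × $1959 = $391.80. Cost to patient: $391.80. OOP to date $5287.40.
Claim 3 — $2256: deductible met; 20% of $2256 = $451.20. Patient pays $451.20; OOP now $5738.60.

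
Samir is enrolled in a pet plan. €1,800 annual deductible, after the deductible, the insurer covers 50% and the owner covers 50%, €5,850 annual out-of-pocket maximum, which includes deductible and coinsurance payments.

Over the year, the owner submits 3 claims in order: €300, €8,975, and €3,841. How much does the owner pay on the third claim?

€312.50

Bill 1, €300: all of it applies to the deductible. Owner owes €300 (running OOP €300).
Bill 2, €8,975: deductible takes €1,500, €7,475 remains; owner's 50% is €3,737.50. Owner pays €5,237.50; OOP now €5,537.50.
Bill 3, €3,841: 50% coinsurance on €3,841 = €1,920.50. Adding that to €5,537.50 gives €7,458, past the €5,850 cap; owner pays only €5,850 − €5,537.50 = €312.50.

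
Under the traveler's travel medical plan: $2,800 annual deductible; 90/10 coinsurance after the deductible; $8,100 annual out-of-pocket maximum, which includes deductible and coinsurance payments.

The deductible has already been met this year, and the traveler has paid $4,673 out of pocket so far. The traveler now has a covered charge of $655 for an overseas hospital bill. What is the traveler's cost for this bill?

$65.50

With the deductible met, the entire $655 is subject to coinsurance.
10% of $655 = $65.50 falls to the traveler.
Year-to-date out-of-pocket becomes $4,673 + $65.50 = $4,738.50, still under the $8,100 maximum, so no cap applies.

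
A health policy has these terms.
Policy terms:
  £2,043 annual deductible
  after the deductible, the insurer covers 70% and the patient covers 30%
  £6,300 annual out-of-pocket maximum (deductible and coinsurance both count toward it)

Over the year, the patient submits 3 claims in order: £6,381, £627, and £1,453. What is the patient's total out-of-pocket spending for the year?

£3,968.40

Claim 1 — £6,381: deductible takes £2,043, £4,338 remains; patient's 30% is £1,301.40. Cost to patient: £3,344.40. OOP to date £3,344.40.
Claim 2 — £627: deductible met; 30% of £627 = £188.10. Patient pays £188.10; OOP now £3,532.50.
Claim 3 — £1,453: 30% coinsurance on £1,453 = £435.90. Patient owes £435.90 (running OOP £3,968.40).
Total paid by the patient: £3,344.40 + £188.10 + £435.90 = £3,968.40.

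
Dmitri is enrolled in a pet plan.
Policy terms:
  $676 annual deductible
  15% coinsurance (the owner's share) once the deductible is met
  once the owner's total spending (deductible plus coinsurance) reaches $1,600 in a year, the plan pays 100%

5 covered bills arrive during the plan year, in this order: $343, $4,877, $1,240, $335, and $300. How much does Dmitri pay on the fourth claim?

Claim 1 ($343): fully absorbed by the deductible. Owner owes $343 (running OOP $343).
Claim 2 ($4,877): $333 finishes the deductible; $4,544 goes to coinsurance; 15% of $4,544 = $681.60. Cost to owner: $1,014.60. OOP to date $1,357.60.
Claim 3 ($1,240): deductible met; 15% of $1,240 = $186. Owner pays $186; OOP now $1,543.60.
Claim 4 ($335): 15% coinsurance on $335 = $50.25. Owner pays $50.25; OOP now $1,593.85.

$50.25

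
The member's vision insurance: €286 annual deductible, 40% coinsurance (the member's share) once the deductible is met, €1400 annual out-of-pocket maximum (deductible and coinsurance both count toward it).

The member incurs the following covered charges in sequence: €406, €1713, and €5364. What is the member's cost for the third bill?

#1 (€406): €286 finishes the deductible; €120 goes to coinsurance; 40% of €120 = €48. Member owes €334 (running OOP €334).
#2 (€1713): deductible met; 40% of €1713 = €685.20. Cost to member: €685.20. OOP to date €1019.20.
#3 (€5364): deductible already satisfied, so member's share is 40% × €5364 = €2145.60. OOP would hit €3164.80 > €1400, so the cap limits the member to €1400 − €1019.20 = €380.80.

€380.80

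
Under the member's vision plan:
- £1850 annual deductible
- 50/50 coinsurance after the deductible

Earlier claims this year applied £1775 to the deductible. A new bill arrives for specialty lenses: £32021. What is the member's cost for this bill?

£1775 of the £1850 deductible is already met, leaving £75.
The remaining £31946 (= £32021 − £75) moves to coinsurance.
Coinsurance: £31946 × 50% = £15973.
That puts the member's cost at £75 + £15973 = £16048.

£16048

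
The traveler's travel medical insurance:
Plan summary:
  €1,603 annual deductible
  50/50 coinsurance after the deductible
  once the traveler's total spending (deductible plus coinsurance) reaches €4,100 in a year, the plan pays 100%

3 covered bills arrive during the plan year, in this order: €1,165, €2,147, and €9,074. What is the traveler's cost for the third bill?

Claim 1 (€1,165): all of it applies to the deductible. Traveler pays €1,165; OOP now €1,165.
Claim 2 (€2,147): deductible takes €438, €1,709 remains; coinsurance €1,709 × 50% = €854.50. Cost to traveler: €1,292.50. OOP to date €2,457.50.
Claim 3 (€9,074): deductible already satisfied, so traveler's share is 50% × €9,074 = €4,537. OOP would hit €6,994.50 > €4,100, so the cap limits the traveler to €4,100 − €2,457.50 = €1,642.50.

€1,642.50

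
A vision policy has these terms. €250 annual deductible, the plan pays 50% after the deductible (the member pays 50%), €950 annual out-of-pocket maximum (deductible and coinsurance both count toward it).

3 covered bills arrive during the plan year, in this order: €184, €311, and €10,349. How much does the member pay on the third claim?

Claim 1 (€184): all of it applies to the deductible. Member pays €184; OOP now €184.
Claim 2 (€311): deductible takes €66, €245 remains; coinsurance €245 × 50% = €122.50. Cost to member: €188.50. OOP to date €372.50.
Claim 3 (€10,349): 50% coinsurance on €10,349 = €5,174.50. Adding that to €372.50 gives €5,547, past the €950 cap; member pays only €950 − €372.50 = €577.50.

€577.50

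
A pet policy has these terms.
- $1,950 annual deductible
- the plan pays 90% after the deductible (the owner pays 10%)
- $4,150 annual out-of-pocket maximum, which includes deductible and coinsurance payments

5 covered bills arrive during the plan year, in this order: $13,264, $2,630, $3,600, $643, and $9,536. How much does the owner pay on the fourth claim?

Claim 1 — $13,264: $1,950 finishes the deductible; $11,314 goes to coinsurance; coinsurance $11,314 × 10% = $1,131.40. Owner pays $3,081.40; OOP now $3,081.40.
Claim 2 — $2,630: 10% coinsurance on $2,630 = $263. Cost to owner: $263. OOP to date $3,344.40.
Claim 3 — $3,600: deductible already satisfied, so owner's share is 10% × $3,600 = $360. Owner owes $360 (running OOP $3,704.40).
Claim 4 — $643: deductible met; 10% of $643 = $64.30. Owner owes $64.30 (running OOP $3,768.70).

$64.30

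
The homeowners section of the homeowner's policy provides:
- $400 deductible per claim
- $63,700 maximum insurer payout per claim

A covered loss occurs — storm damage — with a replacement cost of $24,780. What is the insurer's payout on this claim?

$24,380

Subtract the deductible: $24,780 − $400 = $24,380.
$24,380 is within the $63,700 limit, so the insurer pays $24,380.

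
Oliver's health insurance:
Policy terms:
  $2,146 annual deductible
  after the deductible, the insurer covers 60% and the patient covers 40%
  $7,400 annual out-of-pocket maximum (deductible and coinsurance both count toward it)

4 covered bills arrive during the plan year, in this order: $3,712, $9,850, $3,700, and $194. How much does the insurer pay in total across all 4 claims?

$10,056

Claim 1 — $3,712: $2,146 finishes the deductible; $1,566 goes to coinsurance; 40% of $1,566 = $626.40. Patient pays $2,772.40; OOP now $2,772.40. Insurer: $3,712 − $2,772.40 = $939.60.
Claim 2 — $9,850: 40% coinsurance on $9,850 = $3,940. Patient owes $3,940 (running OOP $6,712.40). Plan pays $9,850 − $3,940 = $5,910.
Claim 3 — $3,700: deductible already satisfied, so patient's share is 40% × $3,700 = $1,480. Adding that to $6,712.40 gives $8,192.40, past the $7,400 cap; patient pays only $7,400 − $6,712.40 = $687.60. Insurer: $3,700 − $687.60 = $3,012.40.
Claim 4 — $194: 40% coinsurance on $194 = $77.60. Adding that to $7,400 gives $7,477.60, past the $7,400 cap; patient pays only $7,400 − $7,400 = $0. Plan pays $194 − $0 = $194.
Insurer total: $939.60 + $5,910 + $3,012.40 + $194 = $10,056.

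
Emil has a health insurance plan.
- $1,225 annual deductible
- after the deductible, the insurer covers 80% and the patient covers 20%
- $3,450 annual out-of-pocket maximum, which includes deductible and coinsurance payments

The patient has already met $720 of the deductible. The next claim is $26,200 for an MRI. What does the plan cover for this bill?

$23,470

Deductible still to meet: $1,225 − $720 = $505.
After the $505 deductible portion, $26,200 − $505 = $25,695 is subject to coinsurance.
Coinsurance: $25,695 × 20% = $5,139.
That puts the patient's cost at $505 + $5,139 = $5,644 before any cap.
That would bring total out-of-pocket to $6,364, past the $3,450 cap. The patient is capped at $3,450 − $720 = $2,730 on this claim.
The plan picks up $26,200 − $2,730 = $23,470.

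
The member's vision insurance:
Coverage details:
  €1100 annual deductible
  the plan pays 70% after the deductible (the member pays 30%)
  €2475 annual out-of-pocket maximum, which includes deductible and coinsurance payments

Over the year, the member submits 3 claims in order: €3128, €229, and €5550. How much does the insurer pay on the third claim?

Claim 1 (€3128): €1100 finishes the deductible; €2028 goes to coinsurance; coinsurance €2028 × 30% = €608.40. Member owes €1708.40 (running OOP €1708.40). Plan pays €3128 − €1708.40 = €1419.60.
Claim 2 (€229): deductible already satisfied, so member's share is 30% × €229 = €68.70. Cost to member: €68.70. OOP to date €1777.10. Plan pays €229 − €68.70 = €160.30.
Claim 3 (€5550): 30% coinsurance on €5550 = €1665. That would push OOP to €3442.10, over the €2475 cap, so member pays €2475 − €1777.10 = €697.90. Plan pays €5550 − €697.90 = €4852.10.

€4852.10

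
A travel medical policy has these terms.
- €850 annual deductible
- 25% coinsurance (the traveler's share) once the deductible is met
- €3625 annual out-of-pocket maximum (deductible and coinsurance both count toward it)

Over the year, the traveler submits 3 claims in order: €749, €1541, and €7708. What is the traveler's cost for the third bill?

Bill 1, €749: fully absorbed by the deductible. Traveler owes €749 (running OOP €749).
Bill 2, €1541: €101 to deductible, leaving €1440; traveler's 25% is €360. Traveler pays €461; OOP now €1210.
Bill 3, €7708: 25% coinsurance on €7708 = €1927. Traveler owes €1927 (running OOP €3137).

€1927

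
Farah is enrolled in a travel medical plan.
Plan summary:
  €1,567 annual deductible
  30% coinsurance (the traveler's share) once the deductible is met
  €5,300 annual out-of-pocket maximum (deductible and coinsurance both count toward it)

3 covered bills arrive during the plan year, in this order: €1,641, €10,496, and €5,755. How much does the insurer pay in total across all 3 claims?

€12,592

Claim 1 (€1,641): deductible takes €1,567, €74 remains; coinsurance €74 × 30% = €22.20. Traveler pays €1,589.20; OOP now €1,589.20. Plan pays €1,641 − €1,589.20 = €51.80.
Claim 2 (€10,496): deductible met; 30% of €10,496 = €3,148.80. Traveler pays €3,148.80; OOP now €4,738. Insurer: €10,496 − €3,148.80 = €7,347.20.
Claim 3 (€5,755): 30% coinsurance on €5,755 = €1,726.50. That would push OOP to €6,464.50, over the €5,300 cap, so traveler pays €5,300 − €4,738 = €562. Insurer: €5,755 − €562 = €5,193.
Insurer total: €51.80 + €7,347.20 + €5,193 = €12,592.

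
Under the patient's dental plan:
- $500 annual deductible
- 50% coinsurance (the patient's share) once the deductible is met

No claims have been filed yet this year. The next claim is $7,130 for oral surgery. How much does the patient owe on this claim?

$3,815

Nothing has been paid toward the $500 deductible, so the first $500 of this charge is applied there.
The remaining $6,630 (= $7,130 − $500) moves to coinsurance.
Coinsurance: $6,630 × 50% = $3,315.
That puts the patient's cost at $500 + $3,315 = $3,815.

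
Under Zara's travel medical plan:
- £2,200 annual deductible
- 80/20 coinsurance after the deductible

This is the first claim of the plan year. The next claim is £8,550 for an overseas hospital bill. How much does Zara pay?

Deductible not yet touched, so the first £2,200 of the bill goes to the deductible.
After the £2,200 deductible portion, £8,550 − £2,200 = £6,350 is subject to coinsurance.
20% of £6,350 = £1,270 falls to the traveler.
That puts the traveler's cost at £2,200 + £1,270 = £3,470.

£3,470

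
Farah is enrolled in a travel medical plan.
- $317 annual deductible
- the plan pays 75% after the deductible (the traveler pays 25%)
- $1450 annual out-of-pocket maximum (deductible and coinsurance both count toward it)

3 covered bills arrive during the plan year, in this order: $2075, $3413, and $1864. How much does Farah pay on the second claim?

$693.50

Bill 1, $2075: deductible takes $317, $1758 remains; 25% of $1758 = $439.50. Cost to traveler: $756.50. OOP to date $756.50.
Bill 2, $3413: 25% coinsurance on $3413 = $853.25. Adding that to $756.50 gives $1609.75, past the $1450 cap; traveler pays only $1450 − $756.50 = $693.50.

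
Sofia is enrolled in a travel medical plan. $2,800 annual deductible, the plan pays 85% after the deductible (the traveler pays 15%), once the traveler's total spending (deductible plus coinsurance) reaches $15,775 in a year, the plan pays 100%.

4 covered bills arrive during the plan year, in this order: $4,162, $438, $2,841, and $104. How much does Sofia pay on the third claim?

$426.15

#1 ($4,162): $2,800 to deductible, leaving $1,362; traveler's 15% is $204.30. Traveler pays $3,004.30; OOP now $3,004.30.
#2 ($438): deductible met; 15% of $438 = $65.70. Cost to traveler: $65.70. OOP to date $3,070.
#3 ($2,841): 15% coinsurance on $2,841 = $426.15. Traveler owes $426.15 (running OOP $3,496.15).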